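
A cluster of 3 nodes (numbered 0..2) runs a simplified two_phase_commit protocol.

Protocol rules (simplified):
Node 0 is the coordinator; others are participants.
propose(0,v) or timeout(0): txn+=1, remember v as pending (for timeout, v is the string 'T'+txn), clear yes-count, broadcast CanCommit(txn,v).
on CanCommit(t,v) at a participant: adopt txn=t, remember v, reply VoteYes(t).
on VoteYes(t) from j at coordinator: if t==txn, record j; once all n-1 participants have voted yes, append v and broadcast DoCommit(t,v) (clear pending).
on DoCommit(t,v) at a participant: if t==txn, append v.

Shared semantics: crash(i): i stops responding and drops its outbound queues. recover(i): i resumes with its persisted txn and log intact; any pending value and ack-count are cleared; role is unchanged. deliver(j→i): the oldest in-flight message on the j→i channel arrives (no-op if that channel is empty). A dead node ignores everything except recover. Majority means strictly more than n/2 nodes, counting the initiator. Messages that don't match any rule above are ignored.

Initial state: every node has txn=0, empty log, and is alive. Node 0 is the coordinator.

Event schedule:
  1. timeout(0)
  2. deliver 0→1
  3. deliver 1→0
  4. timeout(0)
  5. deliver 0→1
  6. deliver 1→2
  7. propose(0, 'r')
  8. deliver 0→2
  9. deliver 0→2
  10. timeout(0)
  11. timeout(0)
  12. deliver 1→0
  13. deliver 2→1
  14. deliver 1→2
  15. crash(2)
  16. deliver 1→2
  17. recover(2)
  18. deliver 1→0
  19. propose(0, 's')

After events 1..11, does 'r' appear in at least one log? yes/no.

step 1 timeout(0): 0={coor,t=1,log=-}
step 2 deliver 0→1: 1={part,t=1,log=-}
step 3 deliver 1→0: —
step 4 timeout(0): 0={coor,t=2,log=-}
step 5 deliver 0→1: 1={part,t=2,log=-}
step 6 deliver 1→2: —
step 7 propose(0,'r'): 0={coor,t=3,log=-}
step 8 deliver 0→2: 2={part,t=1,log=-}
step 9 deliver 0→2: 2={part,t=2,log=-}
step 10 timeout(0): 0={coor,t=4,log=-}
step 11 timeout(0): 0={coor,t=5,log=-}

no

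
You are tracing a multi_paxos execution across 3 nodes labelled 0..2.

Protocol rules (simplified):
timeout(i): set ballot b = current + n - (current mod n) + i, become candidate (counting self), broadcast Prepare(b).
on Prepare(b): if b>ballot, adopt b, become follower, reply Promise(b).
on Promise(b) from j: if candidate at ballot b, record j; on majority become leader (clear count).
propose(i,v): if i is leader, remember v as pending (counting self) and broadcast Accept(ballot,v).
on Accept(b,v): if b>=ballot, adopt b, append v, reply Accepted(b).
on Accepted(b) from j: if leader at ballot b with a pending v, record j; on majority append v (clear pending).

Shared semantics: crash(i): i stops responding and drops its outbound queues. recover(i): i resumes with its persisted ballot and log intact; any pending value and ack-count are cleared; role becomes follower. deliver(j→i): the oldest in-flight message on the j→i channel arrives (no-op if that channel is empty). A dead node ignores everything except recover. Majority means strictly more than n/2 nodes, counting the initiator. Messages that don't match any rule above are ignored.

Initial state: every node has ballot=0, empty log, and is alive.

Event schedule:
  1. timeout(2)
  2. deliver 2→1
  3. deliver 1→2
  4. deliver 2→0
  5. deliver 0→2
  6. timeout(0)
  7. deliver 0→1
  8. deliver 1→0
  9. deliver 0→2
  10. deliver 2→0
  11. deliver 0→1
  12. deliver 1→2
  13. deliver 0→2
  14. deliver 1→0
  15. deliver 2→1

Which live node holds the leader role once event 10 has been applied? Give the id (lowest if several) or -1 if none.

1. timeout(2):  <2:cand b5 ->
2. deliver 2→1:  <1:foll b5 ->
3. deliver 1→2:  <2:lead b5 ->
4. deliver 2→0:  <0:foll b5 ->
5. deliver 0→2:  nop
6. timeout(0):  <0:cand b6 ->
7. deliver 0→1:  <1:foll b6 ->
8. deliver 1→0:  <0:lead b6 ->
9. deliver 0→2:  <2:foll b6 ->
10. deliver 2→0:  nop

0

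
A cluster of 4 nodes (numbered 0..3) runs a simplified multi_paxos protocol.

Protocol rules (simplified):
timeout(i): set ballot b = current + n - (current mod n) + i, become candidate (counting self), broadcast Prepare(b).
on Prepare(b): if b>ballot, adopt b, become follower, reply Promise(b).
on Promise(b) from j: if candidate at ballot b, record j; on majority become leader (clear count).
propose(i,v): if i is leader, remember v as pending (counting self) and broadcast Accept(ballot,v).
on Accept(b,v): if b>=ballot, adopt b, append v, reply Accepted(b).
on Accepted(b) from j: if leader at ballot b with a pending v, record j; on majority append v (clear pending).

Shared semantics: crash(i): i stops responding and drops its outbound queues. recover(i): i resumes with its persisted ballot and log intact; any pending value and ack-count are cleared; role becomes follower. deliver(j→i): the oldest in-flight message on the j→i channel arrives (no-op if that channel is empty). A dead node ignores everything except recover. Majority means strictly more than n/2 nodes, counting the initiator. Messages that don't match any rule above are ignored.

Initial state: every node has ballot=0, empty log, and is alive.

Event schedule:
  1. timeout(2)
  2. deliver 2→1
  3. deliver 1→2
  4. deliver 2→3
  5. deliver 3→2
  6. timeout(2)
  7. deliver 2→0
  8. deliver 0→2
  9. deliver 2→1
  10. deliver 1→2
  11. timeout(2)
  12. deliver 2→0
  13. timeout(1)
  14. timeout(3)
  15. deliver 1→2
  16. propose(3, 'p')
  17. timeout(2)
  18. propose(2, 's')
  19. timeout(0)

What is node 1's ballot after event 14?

[1] timeout(2) → N2(cand b6 [-])
[2] deliver 2→1 → N1(foll b6 [-])
[3] deliver 1→2 → ∅
[4] deliver 2→3 → N3(foll b6 [-])
[5] deliver 3→2 → N2(lead b6 [-])
[6] timeout(2) → N2(cand b10 [-])
[7] deliver 2→0 → N0(foll b6 [-])
[8] deliver 0→2 → ∅
[9] deliver 2→1 → N1(foll b10 [-])
[10] deliver 1→2 → ∅
[11] timeout(2) → N2(cand b14 [-])
[12] deliver 2→0 → N0(foll b10 [-])
[13] timeout(1) → N1(cand b13 [-])
[14] timeout(3) → N3(cand b11 [-])

13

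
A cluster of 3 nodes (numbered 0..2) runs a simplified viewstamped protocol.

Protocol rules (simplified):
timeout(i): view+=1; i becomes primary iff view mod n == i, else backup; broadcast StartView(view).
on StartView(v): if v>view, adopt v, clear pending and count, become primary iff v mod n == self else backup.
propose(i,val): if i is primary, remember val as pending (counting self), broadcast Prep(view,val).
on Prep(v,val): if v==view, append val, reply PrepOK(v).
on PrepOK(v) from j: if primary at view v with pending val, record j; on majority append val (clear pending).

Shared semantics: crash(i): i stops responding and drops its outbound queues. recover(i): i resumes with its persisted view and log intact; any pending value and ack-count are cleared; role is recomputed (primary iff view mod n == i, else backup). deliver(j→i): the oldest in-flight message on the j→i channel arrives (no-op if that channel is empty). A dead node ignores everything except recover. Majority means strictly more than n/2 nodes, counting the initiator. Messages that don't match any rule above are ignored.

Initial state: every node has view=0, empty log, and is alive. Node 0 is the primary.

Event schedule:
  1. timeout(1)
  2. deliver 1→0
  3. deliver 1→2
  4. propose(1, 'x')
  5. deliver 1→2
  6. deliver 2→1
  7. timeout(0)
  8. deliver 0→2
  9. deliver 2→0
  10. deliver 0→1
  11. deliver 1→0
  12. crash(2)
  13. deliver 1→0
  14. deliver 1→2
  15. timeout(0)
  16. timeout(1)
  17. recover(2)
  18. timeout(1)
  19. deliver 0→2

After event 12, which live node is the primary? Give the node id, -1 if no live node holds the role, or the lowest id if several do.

1. timeout(1):  <1:prim v1 ->
2. deliver 1→0:  <0:back v1 ->
3. deliver 1→2:  <2:back v1 ->
4. propose(1,'x'):  nop
5. deliver 1→2:  <2:back v1 x>
6. deliver 2→1:  <1:prim v1 x>
7. timeout(0):  <0:back v2 ->
8. deliver 0→2:  <2:prim v2 x>
9. deliver 2→0:  nop
10. deliver 0→1:  <1:back v2 x>
11. deliver 1→0:  nop
12. crash(2):  <2:✗prim v2 x>

-1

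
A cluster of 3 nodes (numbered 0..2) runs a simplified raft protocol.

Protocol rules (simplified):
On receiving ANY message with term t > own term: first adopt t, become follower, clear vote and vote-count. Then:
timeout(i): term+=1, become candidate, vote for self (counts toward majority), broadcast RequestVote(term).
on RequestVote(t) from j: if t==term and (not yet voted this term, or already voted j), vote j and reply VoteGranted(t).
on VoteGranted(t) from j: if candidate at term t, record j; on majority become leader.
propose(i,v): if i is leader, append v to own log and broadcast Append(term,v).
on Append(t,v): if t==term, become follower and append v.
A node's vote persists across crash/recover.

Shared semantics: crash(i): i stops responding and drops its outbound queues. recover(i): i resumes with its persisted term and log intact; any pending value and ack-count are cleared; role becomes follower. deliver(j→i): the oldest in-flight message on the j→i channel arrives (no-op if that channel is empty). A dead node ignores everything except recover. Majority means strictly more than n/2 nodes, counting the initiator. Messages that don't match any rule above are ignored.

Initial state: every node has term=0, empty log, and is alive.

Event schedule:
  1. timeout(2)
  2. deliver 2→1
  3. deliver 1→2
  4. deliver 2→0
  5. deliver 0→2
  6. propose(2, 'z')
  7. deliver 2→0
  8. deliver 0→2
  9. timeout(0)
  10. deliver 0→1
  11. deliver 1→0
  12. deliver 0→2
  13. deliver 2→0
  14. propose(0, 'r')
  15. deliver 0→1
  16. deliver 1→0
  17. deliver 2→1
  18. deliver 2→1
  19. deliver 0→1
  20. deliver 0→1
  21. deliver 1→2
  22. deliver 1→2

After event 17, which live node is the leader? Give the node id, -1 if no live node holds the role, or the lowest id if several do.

0

1. timeout(2):  <2:cand t1 ->
2. deliver 2→1:  <1:foll t1 ->
3. deliver 1→2:  <2:lead t1 ->
4. deliver 2→0:  <0:foll t1 ->
5. deliver 0→2:  nop
6. propose(2,'z'):  <2:lead t1 z>
7. deliver 2→0:  <0:foll t1 z>
8. deliver 0→2:  nop
9. timeout(0):  <0:cand t2 z>
10. deliver 0→1:  <1:foll t2 ->
11. deliver 1→0:  <0:lead t2 z>
12. deliver 0→2:  <2:foll t2 z>
13. deliver 2→0:  nop
14. propose(0,'r'):  <0:lead t2 z,r>
15. deliver 0→1:  <1:foll t2 r>
16. deliver 1→0:  nop
17. deliver 2→1:  nop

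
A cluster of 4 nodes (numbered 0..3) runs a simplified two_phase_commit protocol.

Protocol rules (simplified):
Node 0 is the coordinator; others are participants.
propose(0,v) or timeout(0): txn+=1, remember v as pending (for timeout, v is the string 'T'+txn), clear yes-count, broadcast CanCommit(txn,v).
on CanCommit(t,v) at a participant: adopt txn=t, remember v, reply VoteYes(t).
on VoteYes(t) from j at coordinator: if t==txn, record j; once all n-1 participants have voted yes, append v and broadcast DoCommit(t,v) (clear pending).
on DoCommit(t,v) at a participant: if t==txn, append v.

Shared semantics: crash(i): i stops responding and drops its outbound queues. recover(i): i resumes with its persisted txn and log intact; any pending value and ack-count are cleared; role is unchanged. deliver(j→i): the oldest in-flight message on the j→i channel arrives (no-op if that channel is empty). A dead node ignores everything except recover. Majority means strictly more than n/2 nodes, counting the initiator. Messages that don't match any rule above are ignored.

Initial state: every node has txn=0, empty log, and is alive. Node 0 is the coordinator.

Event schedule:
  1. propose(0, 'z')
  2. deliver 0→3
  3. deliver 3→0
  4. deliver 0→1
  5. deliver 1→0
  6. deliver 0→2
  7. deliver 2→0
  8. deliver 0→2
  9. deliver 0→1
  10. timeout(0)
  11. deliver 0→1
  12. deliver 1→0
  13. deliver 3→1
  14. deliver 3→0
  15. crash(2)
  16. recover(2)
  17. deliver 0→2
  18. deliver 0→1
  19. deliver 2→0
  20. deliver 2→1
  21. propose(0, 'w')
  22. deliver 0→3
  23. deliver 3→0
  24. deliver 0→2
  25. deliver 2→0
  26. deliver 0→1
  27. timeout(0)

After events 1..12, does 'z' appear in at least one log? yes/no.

yes

step 1 propose(0,'z'): 0={coor,t=1,log=-}
step 2 deliver 0→3: 3={part,t=1,log=-}
step 3 deliver 3→0: —
step 4 deliver 0→1: 1={part,t=1,log=-}
step 5 deliver 1→0: —
step 6 deliver 0→2: 2={part,t=1,log=-}
step 7 deliver 2→0: 0={coor,t=1,log=z}
step 8 deliver 0→2: 2={part,t=1,log=z}
step 9 deliver 0→1: 1={part,t=1,log=z}
step 10 timeout(0): 0={coor,t=2,log=z}
step 11 deliver 0→1: 1={part,t=2,log=z}
step 12 deliver 1→0: —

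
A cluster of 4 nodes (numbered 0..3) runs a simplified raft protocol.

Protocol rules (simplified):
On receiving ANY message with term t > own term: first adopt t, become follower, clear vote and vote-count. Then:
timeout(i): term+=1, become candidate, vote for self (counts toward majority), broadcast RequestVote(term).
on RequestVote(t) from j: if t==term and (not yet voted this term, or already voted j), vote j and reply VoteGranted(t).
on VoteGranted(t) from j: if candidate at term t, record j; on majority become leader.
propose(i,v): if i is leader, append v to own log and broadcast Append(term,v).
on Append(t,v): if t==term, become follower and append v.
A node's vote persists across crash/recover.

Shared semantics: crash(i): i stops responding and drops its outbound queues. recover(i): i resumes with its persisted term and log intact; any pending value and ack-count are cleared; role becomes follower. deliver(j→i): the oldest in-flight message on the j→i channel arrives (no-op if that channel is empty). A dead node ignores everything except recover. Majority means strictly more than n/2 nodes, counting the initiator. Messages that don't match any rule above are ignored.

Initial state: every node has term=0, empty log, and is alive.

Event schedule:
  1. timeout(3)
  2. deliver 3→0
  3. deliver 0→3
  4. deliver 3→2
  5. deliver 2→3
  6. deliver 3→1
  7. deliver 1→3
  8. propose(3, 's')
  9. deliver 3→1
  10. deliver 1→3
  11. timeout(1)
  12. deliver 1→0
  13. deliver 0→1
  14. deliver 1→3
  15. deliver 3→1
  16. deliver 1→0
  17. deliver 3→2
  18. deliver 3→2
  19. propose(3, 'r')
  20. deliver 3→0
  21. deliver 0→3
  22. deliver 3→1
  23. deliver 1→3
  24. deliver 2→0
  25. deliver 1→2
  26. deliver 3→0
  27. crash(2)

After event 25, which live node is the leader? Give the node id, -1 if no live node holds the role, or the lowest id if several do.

1

1. timeout(3):  <3:cand t1 ->
2. deliver 3→0:  <0:foll t1 ->
3. deliver 0→3:  nop
4. deliver 3→2:  <2:foll t1 ->
5. deliver 2→3:  <3:lead t1 ->
6. deliver 3→1:  <1:foll t1 ->
7. deliver 1→3:  nop
8. propose(3,'s'):  <3:lead t1 s>
9. deliver 3→1:  <1:foll t1 s>
10. deliver 1→3:  nop
11. timeout(1):  <1:cand t2 s>
12. deliver 1→0:  <0:foll t2 ->
13. deliver 0→1:  nop
14. deliver 1→3:  <3:foll t2 s>
15. deliver 3→1:  <1:lead t2 s>
16. deliver 1→0:  nop
17. deliver 3→2:  <2:foll t1 s>
18. deliver 3→2:  nop
19. propose(3,'r'):  nop
20. deliver 3→0:  nop
21. deliver 0→3:  nop
22. deliver 3→1:  nop
23. deliver 1→3:  nop
24. deliver 2→0:  nop
25. deliver 1→2:  <2:foll t2 s>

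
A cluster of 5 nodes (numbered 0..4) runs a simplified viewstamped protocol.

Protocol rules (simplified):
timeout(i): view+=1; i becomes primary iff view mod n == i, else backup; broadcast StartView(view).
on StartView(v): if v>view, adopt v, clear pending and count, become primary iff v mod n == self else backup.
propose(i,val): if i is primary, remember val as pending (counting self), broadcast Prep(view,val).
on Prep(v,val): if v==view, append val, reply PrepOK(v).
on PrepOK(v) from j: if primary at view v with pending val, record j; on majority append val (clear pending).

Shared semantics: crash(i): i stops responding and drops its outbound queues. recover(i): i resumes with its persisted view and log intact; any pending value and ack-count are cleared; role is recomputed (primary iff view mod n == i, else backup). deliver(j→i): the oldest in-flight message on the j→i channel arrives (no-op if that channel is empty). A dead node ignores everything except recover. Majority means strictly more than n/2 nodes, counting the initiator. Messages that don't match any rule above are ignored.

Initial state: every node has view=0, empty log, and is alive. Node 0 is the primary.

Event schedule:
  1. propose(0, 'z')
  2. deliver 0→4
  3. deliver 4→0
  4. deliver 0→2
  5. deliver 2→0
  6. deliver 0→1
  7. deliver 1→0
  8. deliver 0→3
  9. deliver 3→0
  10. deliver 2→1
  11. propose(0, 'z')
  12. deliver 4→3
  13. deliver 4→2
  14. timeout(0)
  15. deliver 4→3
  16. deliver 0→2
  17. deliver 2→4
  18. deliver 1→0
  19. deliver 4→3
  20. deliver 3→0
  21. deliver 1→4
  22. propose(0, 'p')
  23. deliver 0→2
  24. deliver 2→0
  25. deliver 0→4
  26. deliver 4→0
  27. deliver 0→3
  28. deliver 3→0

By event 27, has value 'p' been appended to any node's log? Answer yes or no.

no

e1 propose(0,'z'): ·
e2 deliver 0→4: 4[back,v=0,z]
e3 deliver 4→0: ·
e4 deliver 0→2: 2[back,v=0,z]
e5 deliver 2→0: 0[prim,v=0,z]
e6 deliver 0→1: 1[back,v=0,z]
e7 deliver 1→0: ·
e8 deliver 0→3: 3[back,v=0,z]
e9 deliver 3→0: ·
e10 deliver 2→1: ·
e11 propose(0,'z'): ·
e12 deliver 4→3: ·
e13 deliver 4→2: ·
e14 timeout(0): 0[back,v=1,z]
e15 deliver 4→3: ·
e16 deliver 0→2: 2[back,v=0,z,z]
e17 deliver 2→4: ·
e18 deliver 1→0: ·
e19 deliver 4→3: ·
e20 deliver 3→0: ·
e21 deliver 1→4: ·
e22 propose(0,'p'): ·
e23 deliver 0→2: 2[back,v=1,z,z]
e24 deliver 2→0: ·
e25 deliver 0→4: 4[back,v=0,z,z]
e26 deliver 4→0: ·
e27 deliver 0→3: 3[back,v=0,z,z]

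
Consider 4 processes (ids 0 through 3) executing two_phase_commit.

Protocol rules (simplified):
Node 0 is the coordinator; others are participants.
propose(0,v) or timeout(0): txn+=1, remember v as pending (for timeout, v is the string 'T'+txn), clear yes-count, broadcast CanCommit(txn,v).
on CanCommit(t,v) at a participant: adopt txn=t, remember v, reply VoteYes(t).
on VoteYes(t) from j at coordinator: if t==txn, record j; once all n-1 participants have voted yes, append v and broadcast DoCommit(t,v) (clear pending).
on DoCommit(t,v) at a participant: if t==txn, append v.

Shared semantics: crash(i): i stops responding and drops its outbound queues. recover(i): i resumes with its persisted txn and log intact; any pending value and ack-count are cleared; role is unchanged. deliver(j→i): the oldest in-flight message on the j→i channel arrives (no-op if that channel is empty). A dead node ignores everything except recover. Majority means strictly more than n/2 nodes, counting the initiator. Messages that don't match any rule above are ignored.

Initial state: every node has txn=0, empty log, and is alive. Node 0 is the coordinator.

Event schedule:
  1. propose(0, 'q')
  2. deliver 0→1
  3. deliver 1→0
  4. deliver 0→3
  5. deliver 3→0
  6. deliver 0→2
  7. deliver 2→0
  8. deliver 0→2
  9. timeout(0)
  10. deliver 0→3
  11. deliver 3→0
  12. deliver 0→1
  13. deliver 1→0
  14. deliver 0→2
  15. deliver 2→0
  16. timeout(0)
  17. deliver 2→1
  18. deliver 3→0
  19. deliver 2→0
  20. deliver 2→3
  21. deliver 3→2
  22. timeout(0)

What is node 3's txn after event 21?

1

after 1 — propose(0,'q'): n0:coor/t1/[-]
after 2 — deliver 0→1: n1:part/t1/[-]
after 3 — deliver 1→0: ·
after 4 — deliver 0→3: n3:part/t1/[-]
after 5 — deliver 3→0: ·
after 6 — deliver 0→2: n2:part/t1/[-]
after 7 — deliver 2→0: n0:coor/t1/[q]
after 8 — deliver 0→2: n2:part/t1/[q]
after 9 — timeout(0): n0:coor/t2/[q]
after 10 — deliver 0→3: n3:part/t1/[q]
after 11 — deliver 3→0: ·
after 12 — deliver 0→1: n1:part/t1/[q]
after 13 — deliver 1→0: ·
after 14 — deliver 0→2: n2:part/t2/[q]
after 15 — deliver 2→0: ·
after 16 — timeout(0): n0:coor/t3/[q]
after 17 — deliver 2→1: ·
after 18 — deliver 3→0: ·
after 19 — deliver 2→0: ·
after 20 — deliver 2→3: ·
after 21 — deliver 3→2: ·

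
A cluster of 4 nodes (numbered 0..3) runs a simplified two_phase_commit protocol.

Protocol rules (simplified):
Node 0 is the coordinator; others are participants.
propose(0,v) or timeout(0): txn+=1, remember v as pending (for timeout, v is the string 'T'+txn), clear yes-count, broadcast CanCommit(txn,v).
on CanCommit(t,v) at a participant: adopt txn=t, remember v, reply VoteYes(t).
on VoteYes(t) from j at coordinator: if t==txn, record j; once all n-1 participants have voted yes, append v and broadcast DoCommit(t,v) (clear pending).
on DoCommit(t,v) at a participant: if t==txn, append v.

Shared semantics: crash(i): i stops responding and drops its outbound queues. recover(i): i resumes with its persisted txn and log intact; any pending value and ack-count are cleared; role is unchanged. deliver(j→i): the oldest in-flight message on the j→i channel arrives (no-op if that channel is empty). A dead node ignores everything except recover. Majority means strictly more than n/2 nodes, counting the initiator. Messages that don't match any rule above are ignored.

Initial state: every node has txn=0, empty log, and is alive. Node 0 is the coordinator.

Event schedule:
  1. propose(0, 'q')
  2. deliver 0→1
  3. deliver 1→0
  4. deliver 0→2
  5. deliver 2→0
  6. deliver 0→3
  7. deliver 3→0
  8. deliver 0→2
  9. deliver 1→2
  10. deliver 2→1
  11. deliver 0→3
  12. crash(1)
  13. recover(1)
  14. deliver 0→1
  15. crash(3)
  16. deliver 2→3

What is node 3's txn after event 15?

1

step 1 propose(0,'q'): 0={coor,t=1,log=-}
step 2 deliver 0→1: 1={part,t=1,log=-}
step 3 deliver 1→0: —
step 4 deliver 0→2: 2={part,t=1,log=-}
step 5 deliver 2→0: —
step 6 deliver 0→3: 3={part,t=1,log=-}
step 7 deliver 3→0: 0={coor,t=1,log=q}
step 8 deliver 0→2: 2={part,t=1,log=q}
step 9 deliver 1→2: —
step 10 deliver 2→1: —
step 11 deliver 0→3: 3={part,t=1,log=q}
step 12 crash(1): 1={✗part,t=1,log=-}
step 13 recover(1): 1={part,t=1,log=-}
step 14 deliver 0→1: 1={part,t=1,log=q}
step 15 crash(3): 3={✗part,t=1,log=q}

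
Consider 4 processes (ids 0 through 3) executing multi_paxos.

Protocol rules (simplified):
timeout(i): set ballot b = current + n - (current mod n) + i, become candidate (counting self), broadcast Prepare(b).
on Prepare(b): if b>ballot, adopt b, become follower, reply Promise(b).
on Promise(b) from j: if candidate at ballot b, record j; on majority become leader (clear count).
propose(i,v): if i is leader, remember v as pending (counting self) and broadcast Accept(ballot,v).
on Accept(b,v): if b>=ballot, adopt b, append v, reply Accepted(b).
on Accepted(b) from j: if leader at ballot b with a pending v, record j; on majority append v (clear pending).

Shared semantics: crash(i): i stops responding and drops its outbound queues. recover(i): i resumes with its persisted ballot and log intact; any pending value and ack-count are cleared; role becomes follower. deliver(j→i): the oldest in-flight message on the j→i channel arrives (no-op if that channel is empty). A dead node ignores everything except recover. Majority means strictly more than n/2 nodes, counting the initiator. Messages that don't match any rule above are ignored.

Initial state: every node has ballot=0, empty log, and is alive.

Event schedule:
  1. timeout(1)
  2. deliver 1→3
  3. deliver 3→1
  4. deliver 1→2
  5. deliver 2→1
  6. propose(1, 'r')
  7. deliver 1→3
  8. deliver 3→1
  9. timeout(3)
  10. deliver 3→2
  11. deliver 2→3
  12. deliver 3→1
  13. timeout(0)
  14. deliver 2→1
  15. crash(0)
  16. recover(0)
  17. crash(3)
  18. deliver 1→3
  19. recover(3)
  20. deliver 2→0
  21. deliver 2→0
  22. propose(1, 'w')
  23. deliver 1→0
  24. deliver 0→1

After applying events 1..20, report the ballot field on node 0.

4

e1 timeout(1): 1[cand,b=5,-]
e2 deliver 1→3: 3[foll,b=5,-]
e3 deliver 3→1: ·
e4 deliver 1→2: 2[foll,b=5,-]
e5 deliver 2→1: 1[lead,b=5,-]
e6 propose(1,'r'): ·
e7 deliver 1→3: 3[foll,b=5,r]
e8 deliver 3→1: ·
e9 timeout(3): 3[cand,b=11,r]
e10 deliver 3→2: 2[foll,b=11,-]
e11 deliver 2→3: ·
e12 deliver 3→1: 1[foll,b=11,-]
e13 timeout(0): 0[cand,b=4,-]
e14 deliver 2→1: ·
e15 crash(0): 0[✗cand,b=4,-]
e16 recover(0): 0[foll,b=4,-]
e17 crash(3): 3[✗cand,b=11,r]
e18 deliver 1→3: ·
e19 recover(3): 3[foll,b=11,r]
e20 deliver 2→0: ·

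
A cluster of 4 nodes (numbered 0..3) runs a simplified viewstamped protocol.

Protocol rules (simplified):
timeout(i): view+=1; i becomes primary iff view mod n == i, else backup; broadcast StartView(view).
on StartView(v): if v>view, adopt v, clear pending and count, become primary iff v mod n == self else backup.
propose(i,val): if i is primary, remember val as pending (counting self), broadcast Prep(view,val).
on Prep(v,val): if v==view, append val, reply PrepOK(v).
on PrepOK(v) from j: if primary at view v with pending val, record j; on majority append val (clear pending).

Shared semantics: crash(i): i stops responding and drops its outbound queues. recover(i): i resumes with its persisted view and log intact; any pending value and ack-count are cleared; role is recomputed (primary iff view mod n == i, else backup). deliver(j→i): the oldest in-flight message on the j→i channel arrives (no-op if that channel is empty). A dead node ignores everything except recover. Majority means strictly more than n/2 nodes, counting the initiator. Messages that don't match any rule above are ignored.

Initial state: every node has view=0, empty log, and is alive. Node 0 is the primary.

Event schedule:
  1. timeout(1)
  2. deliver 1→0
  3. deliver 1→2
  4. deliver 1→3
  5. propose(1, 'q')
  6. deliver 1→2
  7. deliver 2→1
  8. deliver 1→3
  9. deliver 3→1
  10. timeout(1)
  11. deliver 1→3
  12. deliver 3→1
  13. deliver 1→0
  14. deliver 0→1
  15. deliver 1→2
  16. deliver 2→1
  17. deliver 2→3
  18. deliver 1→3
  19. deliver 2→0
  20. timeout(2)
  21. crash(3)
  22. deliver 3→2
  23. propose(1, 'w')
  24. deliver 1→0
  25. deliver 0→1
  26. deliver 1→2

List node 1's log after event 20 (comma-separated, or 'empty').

step 1 timeout(1): 1={prim,v=1,log=-}
step 2 deliver 1→0: 0={back,v=1,log=-}
step 3 deliver 1→2: 2={back,v=1,log=-}
step 4 deliver 1→3: 3={back,v=1,log=-}
step 5 propose(1,'q'): —
step 6 deliver 1→2: 2={back,v=1,log=q}
step 7 deliver 2→1: —
step 8 deliver 1→3: 3={back,v=1,log=q}
step 9 deliver 3→1: 1={prim,v=1,log=q}
step 10 timeout(1): 1={back,v=2,log=q}
step 11 deliver 1→3: 3={back,v=2,log=q}
step 12 deliver 3→1: —
step 13 deliver 1→0: 0={back,v=1,log=q}
step 14 deliver 0→1: —
step 15 deliver 1→2: 2={prim,v=2,log=q}
step 16 deliver 2→1: —
step 17 deliver 2→3: —
step 18 deliver 1→3: —
step 19 deliver 2→0: —
step 20 timeout(2): 2={back,v=3,log=q}

q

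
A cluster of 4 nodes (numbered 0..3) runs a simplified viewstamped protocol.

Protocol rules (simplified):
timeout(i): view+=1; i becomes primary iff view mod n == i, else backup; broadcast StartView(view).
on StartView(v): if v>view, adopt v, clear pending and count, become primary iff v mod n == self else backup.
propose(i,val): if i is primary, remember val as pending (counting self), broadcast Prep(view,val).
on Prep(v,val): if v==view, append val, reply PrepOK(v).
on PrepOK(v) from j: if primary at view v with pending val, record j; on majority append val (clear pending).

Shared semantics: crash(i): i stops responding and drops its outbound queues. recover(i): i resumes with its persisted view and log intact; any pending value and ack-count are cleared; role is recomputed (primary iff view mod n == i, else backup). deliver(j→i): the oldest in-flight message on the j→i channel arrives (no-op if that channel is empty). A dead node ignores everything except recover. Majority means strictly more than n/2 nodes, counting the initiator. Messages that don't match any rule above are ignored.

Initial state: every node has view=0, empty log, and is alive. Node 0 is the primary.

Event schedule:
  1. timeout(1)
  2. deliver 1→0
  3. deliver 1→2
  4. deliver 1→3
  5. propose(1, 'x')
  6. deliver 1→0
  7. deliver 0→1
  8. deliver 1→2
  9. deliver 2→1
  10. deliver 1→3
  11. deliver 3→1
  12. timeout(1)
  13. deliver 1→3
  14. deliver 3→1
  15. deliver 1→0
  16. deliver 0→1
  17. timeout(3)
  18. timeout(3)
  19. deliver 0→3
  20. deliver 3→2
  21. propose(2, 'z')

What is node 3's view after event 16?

2

step 1 timeout(1): 1={prim,v=1,log=-}
step 2 deliver 1→0: 0={back,v=1,log=-}
step 3 deliver 1→2: 2={back,v=1,log=-}
step 4 deliver 1→3: 3={back,v=1,log=-}
step 5 propose(1,'x'): —
step 6 deliver 1→0: 0={back,v=1,log=x}
step 7 deliver 0→1: —
step 8 deliver 1→2: 2={back,v=1,log=x}
step 9 deliver 2→1: 1={prim,v=1,log=x}
step 10 deliver 1→3: 3={back,v=1,log=x}
step 11 deliver 3→1: —
step 12 timeout(1): 1={back,v=2,log=x}
step 13 deliver 1→3: 3={back,v=2,log=x}
step 14 deliver 3→1: —
step 15 deliver 1→0: 0={back,v=2,log=x}
step 16 deliver 0→1: —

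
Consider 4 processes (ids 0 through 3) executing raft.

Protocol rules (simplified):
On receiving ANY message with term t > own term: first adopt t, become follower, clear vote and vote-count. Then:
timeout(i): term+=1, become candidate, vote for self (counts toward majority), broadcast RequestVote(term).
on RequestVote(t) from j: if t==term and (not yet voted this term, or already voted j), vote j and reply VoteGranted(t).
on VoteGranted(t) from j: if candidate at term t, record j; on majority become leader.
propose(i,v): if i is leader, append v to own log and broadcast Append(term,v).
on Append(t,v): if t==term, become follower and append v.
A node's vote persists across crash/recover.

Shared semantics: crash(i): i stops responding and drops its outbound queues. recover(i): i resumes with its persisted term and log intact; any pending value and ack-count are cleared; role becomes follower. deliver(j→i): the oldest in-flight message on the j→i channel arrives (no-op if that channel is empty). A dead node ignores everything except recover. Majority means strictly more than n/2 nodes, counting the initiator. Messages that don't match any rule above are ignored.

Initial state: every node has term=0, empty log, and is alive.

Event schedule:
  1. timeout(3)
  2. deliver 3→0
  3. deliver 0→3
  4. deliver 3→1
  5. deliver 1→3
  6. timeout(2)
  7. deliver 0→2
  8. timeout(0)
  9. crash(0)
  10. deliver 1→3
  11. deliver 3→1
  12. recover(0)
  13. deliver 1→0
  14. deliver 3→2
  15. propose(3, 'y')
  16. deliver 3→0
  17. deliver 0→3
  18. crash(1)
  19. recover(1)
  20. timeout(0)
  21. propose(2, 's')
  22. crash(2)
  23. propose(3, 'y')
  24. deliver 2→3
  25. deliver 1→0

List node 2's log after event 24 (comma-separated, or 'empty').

e1 timeout(3): 3[cand,t=1,-]
e2 deliver 3→0: 0[foll,t=1,-]
e3 deliver 0→3: ·
e4 deliver 3→1: 1[foll,t=1,-]
e5 deliver 1→3: 3[lead,t=1,-]
e6 timeout(2): 2[cand,t=1,-]
e7 deliver 0→2: ·
e8 timeout(0): 0[cand,t=2,-]
e9 crash(0): 0[✗cand,t=2,-]
e10 deliver 1→3: ·
e11 deliver 3→1: ·
e12 recover(0): 0[foll,t=2,-]
e13 deliver 1→0: ·
e14 deliver 3→2: ·
e15 propose(3,'y'): 3[lead,t=1,y]
e16 deliver 3→0: ·
e17 deliver 0→3: ·
e18 crash(1): 1[✗foll,t=1,-]
e19 recover(1): 1[foll,t=1,-]
e20 timeout(0): 0[cand,t=3,-]
e21 propose(2,'s'): ·
e22 crash(2): 2[✗cand,t=1,-]
e23 propose(3,'y'): 3[lead,t=1,y,y]
e24 deliver 2→3: ·

empty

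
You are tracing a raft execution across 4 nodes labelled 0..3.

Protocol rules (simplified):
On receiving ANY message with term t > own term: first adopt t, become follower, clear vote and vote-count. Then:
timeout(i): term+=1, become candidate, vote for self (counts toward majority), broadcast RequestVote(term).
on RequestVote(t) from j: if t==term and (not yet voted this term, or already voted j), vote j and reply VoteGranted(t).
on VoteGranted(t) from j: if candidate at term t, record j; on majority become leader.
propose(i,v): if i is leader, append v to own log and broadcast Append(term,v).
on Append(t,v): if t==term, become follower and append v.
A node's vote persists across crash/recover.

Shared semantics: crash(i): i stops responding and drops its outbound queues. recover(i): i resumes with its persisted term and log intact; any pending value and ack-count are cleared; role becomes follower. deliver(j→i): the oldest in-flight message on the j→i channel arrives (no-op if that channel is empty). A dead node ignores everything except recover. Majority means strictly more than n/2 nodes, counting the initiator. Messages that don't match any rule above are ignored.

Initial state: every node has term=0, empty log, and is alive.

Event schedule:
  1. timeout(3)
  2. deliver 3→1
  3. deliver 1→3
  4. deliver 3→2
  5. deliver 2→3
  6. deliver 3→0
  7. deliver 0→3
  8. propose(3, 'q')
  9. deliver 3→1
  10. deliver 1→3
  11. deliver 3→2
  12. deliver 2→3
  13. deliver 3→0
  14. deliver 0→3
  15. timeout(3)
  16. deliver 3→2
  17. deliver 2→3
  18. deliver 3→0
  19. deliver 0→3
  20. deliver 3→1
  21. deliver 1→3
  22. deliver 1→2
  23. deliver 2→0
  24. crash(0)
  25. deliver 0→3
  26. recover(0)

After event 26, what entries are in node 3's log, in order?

q

e1 timeout(3): 3[cand,t=1,-]
e2 deliver 3→1: 1[foll,t=1,-]
e3 deliver 1→3: ·
e4 deliver 3→2: 2[foll,t=1,-]
e5 deliver 2→3: 3[lead,t=1,-]
e6 deliver 3→0: 0[foll,t=1,-]
e7 deliver 0→3: ·
e8 propose(3,'q'): 3[lead,t=1,q]
e9 deliver 3→1: 1[foll,t=1,q]
e10 deliver 1→3: ·
e11 deliver 3→2: 2[foll,t=1,q]
e12 deliver 2→3: ·
e13 deliver 3→0: 0[foll,t=1,q]
e14 deliver 0→3: ·
e15 timeout(3): 3[cand,t=2,q]
e16 deliver 3→2: 2[foll,t=2,q]
e17 deliver 2→3: ·
e18 deliver 3→0: 0[foll,t=2,q]
e19 deliver 0→3: 3[lead,t=2,q]
e20 deliver 3→1: 1[foll,t=2,q]
e21 deliver 1→3: ·
e22 deliver 1→2: ·
e23 deliver 2→0: ·
e24 crash(0): 0[✗foll,t=2,q]
e25 deliver 0→3: ·
e26 recover(0): 0[foll,t=2,q]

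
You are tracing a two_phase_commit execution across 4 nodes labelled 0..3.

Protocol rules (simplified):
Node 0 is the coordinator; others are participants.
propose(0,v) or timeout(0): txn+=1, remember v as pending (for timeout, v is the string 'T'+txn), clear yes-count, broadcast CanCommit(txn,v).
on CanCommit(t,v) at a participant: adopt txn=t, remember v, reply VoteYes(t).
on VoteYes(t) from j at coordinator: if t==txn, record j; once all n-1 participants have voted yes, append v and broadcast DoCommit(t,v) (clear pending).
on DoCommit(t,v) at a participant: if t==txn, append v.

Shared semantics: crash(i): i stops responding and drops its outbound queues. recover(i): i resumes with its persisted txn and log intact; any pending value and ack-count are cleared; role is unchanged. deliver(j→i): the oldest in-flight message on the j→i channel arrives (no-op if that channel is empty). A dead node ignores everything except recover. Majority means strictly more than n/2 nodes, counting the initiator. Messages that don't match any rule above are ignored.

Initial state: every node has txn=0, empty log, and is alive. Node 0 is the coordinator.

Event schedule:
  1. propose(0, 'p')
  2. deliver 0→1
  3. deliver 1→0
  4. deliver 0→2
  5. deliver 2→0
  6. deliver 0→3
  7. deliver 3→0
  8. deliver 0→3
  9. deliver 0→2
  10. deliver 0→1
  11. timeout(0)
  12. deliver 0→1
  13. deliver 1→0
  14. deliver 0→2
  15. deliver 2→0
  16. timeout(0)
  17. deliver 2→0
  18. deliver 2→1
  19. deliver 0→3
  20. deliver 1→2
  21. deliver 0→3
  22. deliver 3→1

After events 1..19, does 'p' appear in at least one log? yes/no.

yes

e1 propose(0,'p'): 0[coor,t=1,-]
e2 deliver 0→1: 1[part,t=1,-]
e3 deliver 1→0: ·
e4 deliver 0→2: 2[part,t=1,-]
e5 deliver 2→0: ·
e6 deliver 0→3: 3[part,t=1,-]
e7 deliver 3→0: 0[coor,t=1,p]
e8 deliver 0→3: 3[part,t=1,p]
e9 deliver 0→2: 2[part,t=1,p]
e10 deliver 0→1: 1[part,t=1,p]
e11 timeout(0): 0[coor,t=2,p]
e12 deliver 0→1: 1[part,t=2,p]
e13 deliver 1→0: ·
e14 deliver 0→2: 2[part,t=2,p]
e15 deliver 2→0: ·
e16 timeout(0): 0[coor,t=3,p]
e17 deliver 2→0: ·
e18 deliver 2→1: ·
e19 deliver 0→3: 3[part,t=2,p]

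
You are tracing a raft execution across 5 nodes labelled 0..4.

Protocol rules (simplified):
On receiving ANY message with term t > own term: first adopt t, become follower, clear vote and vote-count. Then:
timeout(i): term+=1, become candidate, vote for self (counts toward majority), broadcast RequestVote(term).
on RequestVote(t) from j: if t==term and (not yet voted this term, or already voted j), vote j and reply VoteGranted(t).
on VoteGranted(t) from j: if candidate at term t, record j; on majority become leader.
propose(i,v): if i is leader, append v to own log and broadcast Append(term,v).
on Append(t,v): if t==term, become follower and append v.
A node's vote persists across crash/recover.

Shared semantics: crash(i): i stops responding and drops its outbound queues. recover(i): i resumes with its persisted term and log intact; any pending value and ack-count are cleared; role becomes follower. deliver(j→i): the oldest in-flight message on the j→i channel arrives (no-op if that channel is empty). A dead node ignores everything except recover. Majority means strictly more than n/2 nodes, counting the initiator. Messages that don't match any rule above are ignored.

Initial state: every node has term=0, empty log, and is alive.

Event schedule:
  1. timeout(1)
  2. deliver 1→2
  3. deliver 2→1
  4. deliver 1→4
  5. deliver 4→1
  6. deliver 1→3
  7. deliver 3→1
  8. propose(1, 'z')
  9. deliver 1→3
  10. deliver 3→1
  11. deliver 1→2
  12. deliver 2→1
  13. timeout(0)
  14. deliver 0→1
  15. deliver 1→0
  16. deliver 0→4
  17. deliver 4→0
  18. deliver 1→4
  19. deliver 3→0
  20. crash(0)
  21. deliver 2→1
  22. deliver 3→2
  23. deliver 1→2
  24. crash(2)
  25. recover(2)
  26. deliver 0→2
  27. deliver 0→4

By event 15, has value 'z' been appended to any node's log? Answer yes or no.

1. timeout(1):  <1:cand t1 ->
2. deliver 1→2:  <2:foll t1 ->
3. deliver 2→1:  nop
4. deliver 1→4:  <4:foll t1 ->
5. deliver 4→1:  <1:lead t1 ->
6. deliver 1→3:  <3:foll t1 ->
7. deliver 3→1:  nop
8. propose(1,'z'):  <1:lead t1 z>
9. deliver 1→3:  <3:foll t1 z>
10. deliver 3→1:  nop
11. deliver 1→2:  <2:foll t1 z>
12. deliver 2→1:  nop
13. timeout(0):  <0:cand t1 ->
14. deliver 0→1:  nop
15. deliver 1→0:  nop

yes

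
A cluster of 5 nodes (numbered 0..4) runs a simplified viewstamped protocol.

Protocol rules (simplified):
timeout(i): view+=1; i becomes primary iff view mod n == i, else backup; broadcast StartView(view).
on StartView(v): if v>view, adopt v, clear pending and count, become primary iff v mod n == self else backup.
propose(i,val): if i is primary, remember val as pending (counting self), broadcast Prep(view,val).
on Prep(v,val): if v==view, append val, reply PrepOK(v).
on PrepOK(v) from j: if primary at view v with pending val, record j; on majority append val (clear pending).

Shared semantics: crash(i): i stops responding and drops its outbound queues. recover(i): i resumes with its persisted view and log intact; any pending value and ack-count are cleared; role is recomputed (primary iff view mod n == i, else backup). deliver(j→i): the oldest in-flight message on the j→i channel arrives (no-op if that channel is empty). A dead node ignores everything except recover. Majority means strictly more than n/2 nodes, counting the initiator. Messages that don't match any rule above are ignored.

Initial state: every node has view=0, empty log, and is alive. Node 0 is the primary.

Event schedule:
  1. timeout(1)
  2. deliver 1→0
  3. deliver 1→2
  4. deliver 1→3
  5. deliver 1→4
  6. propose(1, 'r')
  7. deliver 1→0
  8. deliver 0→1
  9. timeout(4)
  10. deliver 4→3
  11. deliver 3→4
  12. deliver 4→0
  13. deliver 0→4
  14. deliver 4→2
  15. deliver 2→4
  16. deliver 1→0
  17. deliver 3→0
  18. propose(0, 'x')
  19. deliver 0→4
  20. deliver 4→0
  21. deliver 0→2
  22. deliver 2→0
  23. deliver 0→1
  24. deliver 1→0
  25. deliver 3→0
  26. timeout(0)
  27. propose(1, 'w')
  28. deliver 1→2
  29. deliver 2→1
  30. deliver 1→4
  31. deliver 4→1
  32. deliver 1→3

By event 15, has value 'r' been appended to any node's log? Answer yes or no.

[1] timeout(1) → N1(prim v1 [-])
[2] deliver 1→0 → N0(back v1 [-])
[3] deliver 1→2 → N2(back v1 [-])
[4] deliver 1→3 → N3(back v1 [-])
[5] deliver 1→4 → N4(back v1 [-])
[6] propose(1,'r') → ∅
[7] deliver 1→0 → N0(back v1 [r])
[8] deliver 0→1 → ∅
[9] timeout(4) → N4(back v2 [-])
[10] deliver 4→3 → N3(back v2 [-])
[11] deliver 3→4 → ∅
[12] deliver 4→0 → N0(back v2 [r])
[13] deliver 0→4 → ∅
[14] deliver 4→2 → N2(prim v2 [-])
[15] deliver 2→4 → ∅

yes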